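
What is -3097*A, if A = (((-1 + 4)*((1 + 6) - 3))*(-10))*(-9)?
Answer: -3344760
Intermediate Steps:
A = 1080 (A = ((3*(7 - 3))*(-10))*(-9) = ((3*4)*(-10))*(-9) = (12*(-10))*(-9) = -120*(-9) = 1080)
-3097*A = -3097*1080 = -3344760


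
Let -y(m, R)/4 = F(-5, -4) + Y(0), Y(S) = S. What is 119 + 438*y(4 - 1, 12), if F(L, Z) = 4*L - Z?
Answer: 28151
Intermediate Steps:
F(L, Z) = -Z + 4*L
y(m, R) = 64 (y(m, R) = -4*((-1*(-4) + 4*(-5)) + 0) = -4*((4 - 20) + 0) = -4*(-16 + 0) = -4*(-16) = 64)
119 + 438*y(4 - 1, 12) = 119 + 438*64 = 119 + 28032 = 28151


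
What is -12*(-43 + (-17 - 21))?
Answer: 972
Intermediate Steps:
-12*(-43 + (-17 - 21)) = -12*(-43 - 38) = -12*(-81) = 972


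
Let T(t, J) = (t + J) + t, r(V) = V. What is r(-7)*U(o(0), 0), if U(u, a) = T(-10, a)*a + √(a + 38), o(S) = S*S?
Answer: -7*√38 ≈ -43.151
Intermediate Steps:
T(t, J) = J + 2*t (T(t, J) = (J + t) + t = J + 2*t)
o(S) = S²
U(u, a) = √(38 + a) + a*(-20 + a) (U(u, a) = (a + 2*(-10))*a + √(a + 38) = (a - 20)*a + √(38 + a) = (-20 + a)*a + √(38 + a) = a*(-20 + a) + √(38 + a) = √(38 + a) + a*(-20 + a))
r(-7)*U(o(0), 0) = -7*(√(38 + 0) + 0*(-20 + 0)) = -7*(√38 + 0*(-20)) = -7*(√38 + 0) = -7*√38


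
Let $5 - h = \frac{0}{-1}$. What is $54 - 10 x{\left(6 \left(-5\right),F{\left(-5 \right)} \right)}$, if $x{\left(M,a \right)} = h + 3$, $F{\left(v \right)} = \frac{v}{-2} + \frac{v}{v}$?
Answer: $-26$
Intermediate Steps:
$h = 5$ ($h = 5 - \frac{0}{-1} = 5 - 0 \left(-1\right) = 5 - 0 = 5 + 0 = 5$)
$F{\left(v \right)} = 1 - \frac{v}{2}$ ($F{\left(v \right)} = v \left(- \frac{1}{2}\right) + 1 = - \frac{v}{2} + 1 = 1 - \frac{v}{2}$)
$x{\left(M,a \right)} = 8$ ($x{\left(M,a \right)} = 5 + 3 = 8$)
$54 - 10 x{\left(6 \left(-5\right),F{\left(-5 \right)} \right)} = 54 - 80 = -26$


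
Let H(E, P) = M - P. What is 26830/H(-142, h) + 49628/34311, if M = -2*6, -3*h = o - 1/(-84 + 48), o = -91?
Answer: -99194076452/156835581 ≈ -632.47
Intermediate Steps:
h = 3275/108 (h = -(-91 - 1/(-84 + 48))/3 = -(-91 - 1/(-36))/3 = -(-91 - 1*(-1/36))/3 = -(-91 + 1/36)/3 = -⅓*(-3275/36) = 3275/108 ≈ 30.324)
M = -12
H(E, P) = -12 - P
26830/H(-142, h) + 49628/34311 = 26830/(-12 - 1*3275/108) + 49628/34311 = 26830/(-12 - 3275/108) + 49628*(1/34311) = 26830/(-4571/108) + 49628/34311 = 26830*(-108/4571) + 49628/34311 = -2897640/4571 + 49628/34311 = -99194076452/156835581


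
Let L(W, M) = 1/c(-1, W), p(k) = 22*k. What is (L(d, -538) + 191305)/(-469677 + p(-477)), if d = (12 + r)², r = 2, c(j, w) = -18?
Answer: -3443489/8643078 ≈ -0.39841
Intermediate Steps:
d = 196 (d = (12 + 2)² = 14² = 196)
L(W, M) = -1/18 (L(W, M) = 1/(-18) = -1/18)
(L(d, -538) + 191305)/(-469677 + p(-477)) = (-1/18 + 191305)/(-469677 + 22*(-477)) = 3443489/(18*(-469677 - 10494)) = (3443489/18)/(-480171) = (3443489/18)*(-1/480171) = -3443489/8643078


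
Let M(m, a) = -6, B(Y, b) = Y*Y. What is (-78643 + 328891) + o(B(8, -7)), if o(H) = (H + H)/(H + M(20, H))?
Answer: 7257256/29 ≈ 2.5025e+5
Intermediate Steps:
B(Y, b) = Y**2
o(H) = 2*H/(-6 + H) (o(H) = (H + H)/(H - 6) = (2*H)/(-6 + H) = 2*H/(-6 + H))
(-78643 + 328891) + o(B(8, -7)) = (-78643 + 328891) + 2*8**2/(-6 + 8**2) = 250248 + 2*64/(-6 + 64) = 250248 + 2*64/58 = 250248 + 2*64*(1/58) = 250248 + 64/29 = 7257256/29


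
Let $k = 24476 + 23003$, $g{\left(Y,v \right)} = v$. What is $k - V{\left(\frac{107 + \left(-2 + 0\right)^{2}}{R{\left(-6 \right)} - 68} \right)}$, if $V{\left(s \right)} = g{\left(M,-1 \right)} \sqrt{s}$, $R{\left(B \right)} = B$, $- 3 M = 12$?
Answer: $47479 + \frac{i \sqrt{6}}{2} \approx 47479.0 + 1.2247 i$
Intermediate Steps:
$M = -4$ ($M = \left(- \frac{1}{3}\right) 12 = -4$)
$V{\left(s \right)} = - \sqrt{s}$
$k = 47479$
$k - V{\left(\frac{107 + \left(-2 + 0\right)^{2}}{R{\left(-6 \right)} - 68} \right)} = 47479 - - \sqrt{\frac{107 + \left(-2 + 0\right)^{2}}{-6 - 68}} = 47479 - - \sqrt{\frac{107 + \left(-2\right)^{2}}{-74}} = 47479 - - \sqrt{\left(107 + 4\right) \left(- \frac{1}{74}\right)} = 47479 - - \sqrt{111 \left(- \frac{1}{74}\right)} = 47479 - - \sqrt{- \frac{3}{2}} = 47479 - - \frac{i \sqrt{6}}{2} = 47479 + \frac{i \sqrt{6}}{2}$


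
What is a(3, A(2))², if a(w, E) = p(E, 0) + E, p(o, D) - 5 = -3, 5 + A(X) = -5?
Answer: 64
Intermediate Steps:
A(X) = -10 (A(X) = -5 - 5 = -10)
p(o, D) = 2 (p(o, D) = 5 - 3 = 2)
a(w, E) = 2 + E
a(3, A(2))² = (2 - 10)² = (-8)² = 64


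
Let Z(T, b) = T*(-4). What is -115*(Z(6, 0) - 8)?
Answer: 3680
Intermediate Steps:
Z(T, b) = -4*T
-115*(Z(6, 0) - 8) = -115*(-4*6 - 8) = -115*(-24 - 8) = -115*(-32) = 3680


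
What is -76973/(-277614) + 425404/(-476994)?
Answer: -1937677307/3152862198 ≈ -0.61458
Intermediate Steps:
-76973/(-277614) + 425404/(-476994) = -76973*(-1/277614) + 425404*(-1/476994) = 76973/277614 - 30386/34071 = -1937677307/3152862198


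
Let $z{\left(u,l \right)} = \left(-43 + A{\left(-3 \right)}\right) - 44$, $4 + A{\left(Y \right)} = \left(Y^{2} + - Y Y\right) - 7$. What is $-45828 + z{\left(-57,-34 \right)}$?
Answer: $-45926$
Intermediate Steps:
$A{\left(Y \right)} = -11$ ($A{\left(Y \right)} = -4 - \left(7 - Y^{2} - - Y Y\right) = -4 + \left(\left(Y^{2} - Y^{2}\right) - 7\right) = -4 + \left(0 - 7\right) = -4 - 7 = -11$)
$z{\left(u,l \right)} = -98$ ($z{\left(u,l \right)} = \left(-43 - 11\right) - 44 = -54 - 44 = -98$)
$-45828 + z{\left(-57,-34 \right)} = -45828 - 98 = -45926$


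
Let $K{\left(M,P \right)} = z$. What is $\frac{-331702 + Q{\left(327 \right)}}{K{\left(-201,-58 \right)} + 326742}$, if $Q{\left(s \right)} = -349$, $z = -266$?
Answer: $- \frac{332051}{326476} \approx -1.0171$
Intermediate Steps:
$K{\left(M,P \right)} = -266$
$\frac{-331702 + Q{\left(327 \right)}}{K{\left(-201,-58 \right)} + 326742} = \frac{-331702 - 349}{-266 + 326742} = - \frac{332051}{326476}$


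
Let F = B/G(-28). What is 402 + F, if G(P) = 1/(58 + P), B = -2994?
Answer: -89418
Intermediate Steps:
F = -89820 (F = -2994/(1/(58 - 28)) = -2994/(1/30) = -2994/1/30 = -2994*30 = -89820)
402 + F = 402 - 89820 = -89418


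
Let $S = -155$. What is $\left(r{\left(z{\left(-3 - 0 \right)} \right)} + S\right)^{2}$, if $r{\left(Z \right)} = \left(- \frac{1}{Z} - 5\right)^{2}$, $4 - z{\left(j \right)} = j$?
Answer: $\frac{39677401}{2401} \approx 16525.0$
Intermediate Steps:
$z{\left(j \right)} = 4 - j$
$r{\left(Z \right)} = \left(-5 - \frac{1}{Z}\right)^{2}$
$\left(r{\left(z{\left(-3 - 0 \right)} \right)} + S\right)^{2} = \left(\frac{\left(1 + 5 \left(4 - \left(-3 - 0\right)\right)\right)^{2}}{\left(4 - \left(-3 - 0\right)\right)^{2}} - 155\right)^{2} = \left(\frac{\left(1 + 5 \left(4 - \left(-3 + 0\right)\right)\right)^{2}}{\left(4 - \left(-3 + 0\right)\right)^{2}} - 155\right)^{2} = \left(\frac{\left(1 + 5 \left(4 - -3\right)\right)^{2}}{\left(4 - -3\right)^{2}} - 155\right)^{2} = \left(\frac{\left(1 + 5 \left(4 + 3\right)\right)^{2}}{\left(4 + 3\right)^{2}} - 155\right)^{2} = \left(\frac{\left(1 + 5 \cdot 7\right)^{2}}{49} - 155\right)^{2} = \left(\frac{\left(1 + 35\right)^{2}}{49} - 155\right)^{2} = \left(\frac{36^{2}}{49} - 155\right)^{2} = \left(\frac{1}{49} \cdot 1296 - 155\right)^{2} = \left(\frac{1296}{49} - 155\right)^{2} = \left(- \frac{6299}{49}\right)^{2} = \frac{39677401}{2401}$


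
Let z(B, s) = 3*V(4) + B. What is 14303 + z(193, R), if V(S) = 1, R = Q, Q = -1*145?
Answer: 14499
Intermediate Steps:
Q = -145
R = -145
z(B, s) = 3 + B (z(B, s) = 3*1 + B = 3 + B)
14303 + z(193, R) = 14303 + (3 + 193) = 14303 + 196 = 14499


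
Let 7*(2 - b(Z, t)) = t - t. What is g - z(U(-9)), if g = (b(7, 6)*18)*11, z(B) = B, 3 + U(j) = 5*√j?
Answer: 399 - 15*I ≈ 399.0 - 15.0*I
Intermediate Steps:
b(Z, t) = 2 (b(Z, t) = 2 - (t - t)/7 = 2 - ⅐*0 = 2 + 0 = 2)
U(j) = -3 + 5*√j
g = 396 (g = (2*18)*11 = 36*11 = 396)
g - z(U(-9)) = 396 - (-3 + 5*√(-9)) = 396 - (-3 + 5*(3*I)) = 396 - (-3 + 15*I) = 396 + (3 - 15*I) = 399 - 15*I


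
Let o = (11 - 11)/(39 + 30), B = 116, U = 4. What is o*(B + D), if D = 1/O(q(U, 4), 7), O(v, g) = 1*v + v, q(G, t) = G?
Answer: 0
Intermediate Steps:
O(v, g) = 2*v (O(v, g) = v + v = 2*v)
o = 0 (o = 0/69 = 0*(1/69) = 0)
D = ⅛ (D = 1/(2*4) = 1/8 = ⅛ ≈ 0.12500)
o*(B + D) = 0*(116 + ⅛) = 0*(929/8) = 0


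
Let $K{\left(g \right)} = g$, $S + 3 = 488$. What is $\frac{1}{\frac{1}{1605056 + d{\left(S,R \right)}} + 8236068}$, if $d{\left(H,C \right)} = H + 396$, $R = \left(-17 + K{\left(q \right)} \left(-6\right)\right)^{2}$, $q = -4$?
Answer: $\frac{1605937}{13226606335717} \approx 1.2142 \cdot 10^{-7}$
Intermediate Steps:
$S = 485$ ($S = -3 + 488 = 485$)
$R = 49$ ($R = \left(-17 - -24\right)^{2} = \left(-17 + 24\right)^{2} = 7^{2} = 49$)
$d{\left(H,C \right)} = 396 + H$
$\frac{1}{\frac{1}{1605056 + d{\left(S,R \right)}} + 8236068} = \frac{1}{\frac{1}{1605056 + \left(396 + 485\right)} + 8236068} = \frac{1}{\frac{1}{1605056 + 881} + 8236068} = \frac{1}{\frac{1}{1605937} + 8236068} = \frac{1}{\frac{13226606335717}{1605937}} = \frac{1605937}{13226606335717}$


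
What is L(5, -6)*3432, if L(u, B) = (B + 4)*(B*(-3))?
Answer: -123552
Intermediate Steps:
L(u, B) = -3*B*(4 + B) (L(u, B) = (4 + B)*(-3*B) = -3*B*(4 + B))
L(5, -6)*3432 = -3*(-6)*(4 - 6)*3432 = -3*(-6)*(-2)*3432 = -36*3432 = -123552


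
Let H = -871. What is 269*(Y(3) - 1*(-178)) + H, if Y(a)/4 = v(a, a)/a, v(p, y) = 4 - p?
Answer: 142109/3 ≈ 47370.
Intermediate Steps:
Y(a) = 4*(4 - a)/a (Y(a) = 4*((4 - a)/a) = 4*(4 - a)/a)
269*(Y(3) - 1*(-178)) + H = 269*((-4 + 16/3) - 1*(-178)) - 871 = 269*((-4 + 16*(⅓)) + 178) - 871 = 269*((-4 + 16/3) + 178) - 871 = 269*(4/3 + 178) - 871 = 269*(538/3) - 871 = 144722/3 - 871 = 142109/3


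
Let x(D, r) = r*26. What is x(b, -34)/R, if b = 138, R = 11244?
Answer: -221/2811 ≈ -0.078620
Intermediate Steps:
x(D, r) = 26*r
x(b, -34)/R = (26*(-34))/11244 = -884*1/11244 = -221/2811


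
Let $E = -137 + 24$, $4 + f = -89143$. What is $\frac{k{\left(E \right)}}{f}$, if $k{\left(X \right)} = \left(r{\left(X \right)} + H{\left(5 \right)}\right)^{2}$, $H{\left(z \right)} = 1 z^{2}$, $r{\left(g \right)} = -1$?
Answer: $- \frac{576}{89147} \approx -0.0064612$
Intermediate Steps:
$f = -89147$ ($f = -4 - 89143 = -89147$)
$H{\left(z \right)} = z^{2}$
$E = -113$
$k{\left(X \right)} = 576$ ($k{\left(X \right)} = \left(-1 + 5^{2}\right)^{2} = \left(-1 + 25\right)^{2} = 24^{2} = 576$)
$\frac{k{\left(E \right)}}{f} = \frac{576}{-89147} = 576 \left(- \frac{1}{89147}\right) = - \frac{576}{89147}$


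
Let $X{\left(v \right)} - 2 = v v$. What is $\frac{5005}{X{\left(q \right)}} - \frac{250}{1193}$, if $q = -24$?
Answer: $\frac{5826465}{689554} \approx 8.4496$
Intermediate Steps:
$X{\left(v \right)} = 2 + v^{2}$ ($X{\left(v \right)} = 2 + v v = 2 + v^{2}$)
$\frac{5005}{X{\left(q \right)}} - \frac{250}{1193} = \frac{5005}{2 + \left(-24\right)^{2}} - \frac{250}{1193} = \frac{5005}{2 + 576} - \frac{250}{1193} = \frac{5005}{578} - \frac{250}{1193} = \frac{5826465}{689554}$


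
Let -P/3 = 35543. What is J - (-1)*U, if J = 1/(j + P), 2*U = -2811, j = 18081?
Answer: -124454215/88548 ≈ -1405.5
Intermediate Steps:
P = -106629 (P = -3*35543 = -106629)
U = -2811/2 (U = (1/2)*(-2811) = -2811/2 ≈ -1405.5)
J = -1/88548 (J = 1/(18081 - 106629) = 1/(-88548) = -1/88548 ≈ -1.1293e-5)
J - (-1)*U = -1/88548 - (-1)*(-2811)/2 = -1/88548 - 1*2811/2 = -1/88548 - 2811/2 = -124454215/88548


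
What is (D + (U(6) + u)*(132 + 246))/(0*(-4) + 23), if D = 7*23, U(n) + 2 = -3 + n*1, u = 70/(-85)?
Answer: 3871/391 ≈ 9.9003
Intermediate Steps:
u = -14/17 (u = 70*(-1/85) = -14/17 ≈ -0.82353)
U(n) = -5 + n (U(n) = -2 + (-3 + n*1) = -2 + (-3 + n) = -5 + n)
D = 161
(D + (U(6) + u)*(132 + 246))/(0*(-4) + 23) = (161 + ((-5 + 6) - 14/17)*(132 + 246))/(0*(-4) + 23) = (161 + (1 - 14/17)*378)/(0 + 23) = (161 + (3/17)*378)/23 = (161 + 1134/17)*(1/23) = (3871/17)*(1/23) = 3871/391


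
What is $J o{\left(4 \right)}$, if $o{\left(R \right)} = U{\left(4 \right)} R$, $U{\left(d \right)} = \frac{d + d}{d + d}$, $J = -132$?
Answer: $-528$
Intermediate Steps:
$U{\left(d \right)} = 1$ ($U{\left(d \right)} = \frac{2 d}{2 d} = 2 d \frac{1}{2 d} = 1$)
$o{\left(R \right)} = R$ ($o{\left(R \right)} = 1 R = R$)
$J o{\left(4 \right)} = \left(-132\right) 4 = -528$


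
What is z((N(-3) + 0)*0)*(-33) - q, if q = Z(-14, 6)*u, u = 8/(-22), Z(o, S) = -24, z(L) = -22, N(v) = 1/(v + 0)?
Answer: 7890/11 ≈ 717.27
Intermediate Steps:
N(v) = 1/v
u = -4/11 (u = 8*(-1/22) = -4/11 ≈ -0.36364)
q = 96/11 (q = -24*(-4/11) = 96/11 ≈ 8.7273)
z((N(-3) + 0)*0)*(-33) - q = -22*(-33) - 1*96/11 = 726 - 96/11 = 7890/11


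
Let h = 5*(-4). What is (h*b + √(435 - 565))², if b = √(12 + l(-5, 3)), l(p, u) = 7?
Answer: 7470 - 40*I*√2470 ≈ 7470.0 - 1988.0*I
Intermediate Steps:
h = -20
b = √19 (b = √(12 + 7) = √19 ≈ 4.3589)
(h*b + √(435 - 565))² = (-20*√19 + √(435 - 565))² = (-20*√19 + √(-130))² = (-20*√19 + I*√130)²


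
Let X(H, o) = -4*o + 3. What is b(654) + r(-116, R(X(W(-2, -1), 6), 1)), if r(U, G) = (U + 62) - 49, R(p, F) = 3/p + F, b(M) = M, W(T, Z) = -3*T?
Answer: 551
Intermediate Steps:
X(H, o) = 3 - 4*o
R(p, F) = F + 3/p
r(U, G) = 13 + U (r(U, G) = (62 + U) - 49 = 13 + U)
b(654) + r(-116, R(X(W(-2, -1), 6), 1)) = 654 + (13 - 116) = 654 - 103 = 551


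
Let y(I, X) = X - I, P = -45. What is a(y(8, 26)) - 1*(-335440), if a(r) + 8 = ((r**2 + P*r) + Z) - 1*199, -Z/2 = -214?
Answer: 335175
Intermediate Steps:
Z = 428 (Z = -2*(-214) = 428)
a(r) = 221 + r**2 - 45*r (a(r) = -8 + (((r**2 - 45*r) + 428) - 1*199) = -8 + ((428 + r**2 - 45*r) - 199) = -8 + (229 + r**2 - 45*r) = 221 + r**2 - 45*r)
a(y(8, 26)) - 1*(-335440) = (221 + (26 - 1*8)**2 - 45*(26 - 1*8)) - 1*(-335440) = (221 + (26 - 8)**2 - 45*(26 - 8)) + 335440 = (221 + 18**2 - 45*18) + 335440 = (221 + 324 - 810) + 335440 = -265 + 335440 = 335175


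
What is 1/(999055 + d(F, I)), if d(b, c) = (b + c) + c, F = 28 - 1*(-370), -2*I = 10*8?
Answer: 1/999373 ≈ 1.0006e-6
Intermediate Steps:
I = -40 (I = -5*8 = -½*80 = -40)
F = 398 (F = 28 + 370 = 398)
d(b, c) = b + 2*c
1/(999055 + d(F, I)) = 1/(999055 + (398 + 2*(-40))) = 1/(999055 + (398 - 80)) = 1/(999055 + 318) = 1/999373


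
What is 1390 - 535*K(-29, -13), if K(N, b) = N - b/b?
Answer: 17440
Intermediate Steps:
K(N, b) = -1 + N (K(N, b) = N - 1*1 = N - 1 = -1 + N)
1390 - 535*K(-29, -13) = 1390 - 535*(-1 - 29) = 1390 - 535*(-30) = 1390 + 16050 = 17440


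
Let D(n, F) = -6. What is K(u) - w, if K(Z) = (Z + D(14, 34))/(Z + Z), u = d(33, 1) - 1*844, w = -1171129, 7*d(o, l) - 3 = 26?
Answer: 13770140703/11758 ≈ 1.1711e+6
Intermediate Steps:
d(o, l) = 29/7 (d(o, l) = 3/7 + (⅐)*26 = 3/7 + 26/7 = 29/7)
u = -5879/7 (u = 29/7 - 1*844 = 29/7 - 844 = -5879/7 ≈ -839.86)
K(Z) = (-6 + Z)/(2*Z) (K(Z) = (Z - 6)/(Z + Z) = (-6 + Z)/((2*Z)) = (-6 + Z)*(1/(2*Z)) = (-6 + Z)/(2*Z))
K(u) - w = (-6 - 5879/7)/(2*(-5879/7)) - 1*(-1171129) = (½)*(-7/5879)*(-5921/7) + 1171129 = 5921/11758 + 1171129 = 13770140703/11758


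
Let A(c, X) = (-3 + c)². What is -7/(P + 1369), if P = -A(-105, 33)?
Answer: 7/10295 ≈ 0.00067994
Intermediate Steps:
P = -11664 (P = -(-3 - 105)² = -1*(-108)² = -1*11664 = -11664)
-7/(P + 1369) = -7/(-11664 + 1369) = -7/(-10295) = -7*(-1/10295) = 7/10295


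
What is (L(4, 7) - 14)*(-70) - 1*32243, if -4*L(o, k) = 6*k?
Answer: -30528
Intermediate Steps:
L(o, k) = -3*k/2
(L(4, 7) - 14)*(-70) - 1*32243 = (-3/2*7 - 14)*(-70) - 1*32243 = (-21/2 - 14)*(-70) - 32243 = -49/2*(-70) - 32243 = 1715 - 32243 = -30528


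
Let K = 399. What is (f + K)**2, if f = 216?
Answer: 378225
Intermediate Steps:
(f + K)**2 = (216 + 399)**2 = 615**2 = 378225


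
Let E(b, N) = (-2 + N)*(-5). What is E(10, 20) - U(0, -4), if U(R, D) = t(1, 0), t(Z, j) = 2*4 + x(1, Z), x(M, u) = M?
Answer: -99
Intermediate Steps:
t(Z, j) = 9 (t(Z, j) = 2*4 + 1 = 8 + 1 = 9)
U(R, D) = 9
E(b, N) = 10 - 5*N
E(10, 20) - U(0, -4) = (10 - 5*20) - 1*9 = (10 - 100) - 9 = -90 - 9 = -99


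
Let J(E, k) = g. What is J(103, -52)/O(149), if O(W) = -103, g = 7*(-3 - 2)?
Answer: 35/103 ≈ 0.33981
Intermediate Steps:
g = -35 (g = 7*(-5) = -35)
J(E, k) = -35
J(103, -52)/O(149) = -35/(-103) = -35*(-1/103) = 35/103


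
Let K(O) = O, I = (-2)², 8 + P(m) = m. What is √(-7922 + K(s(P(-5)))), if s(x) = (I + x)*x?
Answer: I*√7805 ≈ 88.346*I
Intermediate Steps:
P(m) = -8 + m
I = 4
s(x) = x*(4 + x) (s(x) = (4 + x)*x = x*(4 + x))
√(-7922 + K(s(P(-5)))) = √(-7922 + (-8 - 5)*(4 + (-8 - 5))) = √(-7922 - 13*(4 - 13)) = √(-7922 - 13*(-9)) = √(-7922 + 117) = √(-7805) = I*√7805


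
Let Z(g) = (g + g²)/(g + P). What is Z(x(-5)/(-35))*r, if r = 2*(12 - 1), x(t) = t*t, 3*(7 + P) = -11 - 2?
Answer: 60/161 ≈ 0.37267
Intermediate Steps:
P = -34/3 (P = -7 + (-11 - 2)/3 = -7 + (⅓)*(-13) = -7 - 13/3 = -34/3 ≈ -11.333)
x(t) = t²
r = 22 (r = 2*11 = 22)
Z(g) = (g + g²)/(-34/3 + g) (Z(g) = (g + g²)/(g - 34/3) = (g + g²)/(-34/3 + g))
Z(x(-5)/(-35))*r = (3*((-5)²/(-35))*(1 + (-5)²/(-35))/(-34 + 3*((-5)²/(-35))))*22 = (3*(25*(-1/35))*(1 + 25*(-1/35))/(-34 + 3*(25*(-1/35))))*22 = (3*(-5/7)*(1 - 5/7)/(-34 + 3*(-5/7)))*22 = (3*(-5/7)*(2/7)/(-34 - 15/7))*22 = (3*(-5/7)*(2/7)/(-253/7))*22 = (3*(-5/7)*(-7/253)*(2/7))*22 = (30/1771)*22 = 60/161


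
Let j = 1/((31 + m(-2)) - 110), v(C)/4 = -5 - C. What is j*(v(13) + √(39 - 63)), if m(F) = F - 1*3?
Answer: 6/7 - I*√6/42 ≈ 0.85714 - 0.058321*I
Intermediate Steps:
v(C) = -20 - 4*C (v(C) = 4*(-5 - C) = -20 - 4*C)
m(F) = -3 + F (m(F) = F - 3 = -3 + F)
j = -1/84 (j = 1/((31 + (-3 - 2)) - 110) = 1/((31 - 5) - 110) = 1/(26 - 110) = 1/(-84) = -1/84 ≈ -0.011905)
j*(v(13) + √(39 - 63)) = -((-20 - 4*13) + √(39 - 63))/84 = -((-20 - 52) + √(-24))/84 = -(-72 + 2*I*√6)/84 = 6/7 - I*√6/42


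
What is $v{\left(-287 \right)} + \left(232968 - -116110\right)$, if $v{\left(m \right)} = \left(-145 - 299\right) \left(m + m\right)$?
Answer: $603934$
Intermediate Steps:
$v{\left(m \right)} = - 888 m$ ($v{\left(m \right)} = - 444 \cdot 2 m = - 888 m$)
$v{\left(-287 \right)} + \left(232968 - -116110\right) = \left(-888\right) \left(-287\right) + \left(232968 - -116110\right) = 254856 + \left(232968 + 116110\right) = 254856 + 349078 = 603934$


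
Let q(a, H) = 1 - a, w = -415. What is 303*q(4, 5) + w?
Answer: -1324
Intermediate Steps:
303*q(4, 5) + w = 303*(1 - 1*4) - 415 = 303*(1 - 4) - 415 = 303*(-3) - 415 = -909 - 415 = -1324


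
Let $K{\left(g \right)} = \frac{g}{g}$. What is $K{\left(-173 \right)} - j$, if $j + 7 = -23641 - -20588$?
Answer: $3061$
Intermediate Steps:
$K{\left(g \right)} = 1$
$j = -3060$ ($j = -7 - 3053 = -3060$)
$K{\left(-173 \right)} - j = 1 - -3060 = 1 + 3060 = 3061$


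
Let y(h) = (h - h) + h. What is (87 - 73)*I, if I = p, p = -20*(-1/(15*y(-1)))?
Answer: -56/3 ≈ -18.667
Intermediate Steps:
y(h) = h (y(h) = 0 + h = h)
p = -4/3 (p = -20/(-1*(-5)*3) = -20/(5*3) = -20/15 = -20*1/15 = -4/3 ≈ -1.3333)
I = -4/3 ≈ -1.3333
(87 - 73)*I = (87 - 73)*(-4/3) = 14*(-4/3) = -56/3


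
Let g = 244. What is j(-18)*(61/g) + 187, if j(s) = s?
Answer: 365/2 ≈ 182.50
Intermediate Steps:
j(-18)*(61/g) + 187 = -1098/244 + 187 = -18*1/4 + 187 = -9/2 + 187 = 365/2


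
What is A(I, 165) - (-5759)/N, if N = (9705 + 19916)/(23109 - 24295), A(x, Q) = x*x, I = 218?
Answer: 1400878230/29621 ≈ 47293.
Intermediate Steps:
A(x, Q) = x**2
N = -29621/1186 (N = 29621/(-1186) = 29621*(-1/1186) = -29621/1186 ≈ -24.976)
A(I, 165) - (-5759)/N = 218**2 - (-5759)/(-29621/1186) = 47524 - (-5759)*(-1186)/29621 = 47524 - 1*6830174/29621 = 47524 - 6830174/29621 = 1400878230/29621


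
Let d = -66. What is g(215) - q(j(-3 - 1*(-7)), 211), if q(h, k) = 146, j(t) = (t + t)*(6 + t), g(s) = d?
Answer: -212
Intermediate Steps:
g(s) = -66
j(t) = 2*t*(6 + t) (j(t) = (2*t)*(6 + t) = 2*t*(6 + t))
g(215) - q(j(-3 - 1*(-7)), 211) = -66 - 1*146 = -66 - 146 = -212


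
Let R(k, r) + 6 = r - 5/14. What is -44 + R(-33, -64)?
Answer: -1601/14 ≈ -114.36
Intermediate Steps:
R(k, r) = -89/14 + r (R(k, r) = -6 + (r - 5/14) = -6 + (-5/14 + r) = -89/14 + r)
-44 + R(-33, -64) = -44 + (-89/14 - 64) = -44 - 985/14 = -1601/14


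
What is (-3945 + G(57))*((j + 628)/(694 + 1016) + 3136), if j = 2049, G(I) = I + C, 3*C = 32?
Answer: -31204218392/2565 ≈ -1.2165e+7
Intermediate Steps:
C = 32/3 (C = (⅓)*32 = 32/3 ≈ 10.667)
G(I) = 32/3 + I (G(I) = I + 32/3 = 32/3 + I)
(-3945 + G(57))*((j + 628)/(694 + 1016) + 3136) = (-3945 + (32/3 + 57))*((2049 + 628)/(694 + 1016) + 3136) = (-3945 + 203/3)*(2677/1710 + 3136) = -11632*(2677*(1/1710) + 3136)/3 = -11632*(2677/1710 + 3136)/3 = -11632/3*5365237/1710 = -31204218392/2565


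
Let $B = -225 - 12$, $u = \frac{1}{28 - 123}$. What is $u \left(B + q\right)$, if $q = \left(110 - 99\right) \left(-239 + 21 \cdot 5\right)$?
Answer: $\frac{1711}{95} \approx 18.011$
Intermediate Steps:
$u = - \frac{1}{95}$ ($u = \frac{1}{-95} = - \frac{1}{95} \approx -0.010526$)
$q = -1474$ ($q = 11 \left(-239 + 105\right) = 11 \left(-134\right) = -1474$)
$B = -237$ ($B = -225 - 12 = -237$)
$u \left(B + q\right) = - \frac{-237 - 1474}{95} = \left(- \frac{1}{95}\right) \left(-1711\right) = \frac{1711}{95}$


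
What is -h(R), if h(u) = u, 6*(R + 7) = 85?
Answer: -43/6 ≈ -7.1667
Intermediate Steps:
R = 43/6 (R = -7 + (⅙)*85 = -7 + 85/6 = 43/6 ≈ 7.1667)
-h(R) = -1*43/6 = -43/6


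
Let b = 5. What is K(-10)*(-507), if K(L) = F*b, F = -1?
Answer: 2535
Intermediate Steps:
K(L) = -5 (K(L) = -1*5 = -5)
K(-10)*(-507) = -5*(-507) = 2535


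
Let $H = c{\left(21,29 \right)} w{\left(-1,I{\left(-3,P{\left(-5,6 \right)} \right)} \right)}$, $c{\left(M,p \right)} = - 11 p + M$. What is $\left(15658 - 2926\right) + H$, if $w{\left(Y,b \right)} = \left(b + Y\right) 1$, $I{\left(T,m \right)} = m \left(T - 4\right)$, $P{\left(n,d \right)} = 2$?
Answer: $17202$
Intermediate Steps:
$I{\left(T,m \right)} = m \left(-4 + T\right)$
$w{\left(Y,b \right)} = Y + b$ ($w{\left(Y,b \right)} = \left(Y + b\right) 1 = Y + b$)
$c{\left(M,p \right)} = M - 11 p$
$H = 4470$ ($H = \left(21 - 319\right) \left(-1 + 2 \left(-4 - 3\right)\right) = \left(21 - 319\right) \left(-1 + 2 \left(-7\right)\right) = - 298 \left(-1 - 14\right) = \left(-298\right) \left(-15\right) = 4470$)
$\left(15658 - 2926\right) + H = \left(15658 - 2926\right) + 4470 = 12732 + 4470 = 17202$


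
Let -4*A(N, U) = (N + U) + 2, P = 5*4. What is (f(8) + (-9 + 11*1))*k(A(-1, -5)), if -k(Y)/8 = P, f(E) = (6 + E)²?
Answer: -31680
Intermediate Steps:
P = 20
A(N, U) = -½ - N/4 - U/4 (A(N, U) = -((N + U) + 2)/4 = -(2 + N + U)/4 = -½ - N/4 - U/4)
k(Y) = -160 (k(Y) = -8*20 = -160)
(f(8) + (-9 + 11*1))*k(A(-1, -5)) = ((6 + 8)² + (-9 + 11*1))*(-160) = (14² + (-9 + 11))*(-160) = (196 + 2)*(-160) = 198*(-160) = -31680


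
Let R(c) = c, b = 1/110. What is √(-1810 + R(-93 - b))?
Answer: 3*I*√2558490/110 ≈ 43.623*I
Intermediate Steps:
b = 1/110 ≈ 0.0090909
√(-1810 + R(-93 - b)) = √(-1810 + (-93 - 1*1/110)) = √(-1810 + (-93 - 1/110)) = √(-1810 - 10231/110) = √(-209331/110) = 3*I*√2558490/110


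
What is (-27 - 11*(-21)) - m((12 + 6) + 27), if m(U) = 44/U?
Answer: 9136/45 ≈ 203.02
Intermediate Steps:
(-27 - 11*(-21)) - m((12 + 6) + 27) = (-27 - 11*(-21)) - 44/((12 + 6) + 27) = (-27 + 231) - 44/(18 + 27) = 204 - 44/45 = 9136/45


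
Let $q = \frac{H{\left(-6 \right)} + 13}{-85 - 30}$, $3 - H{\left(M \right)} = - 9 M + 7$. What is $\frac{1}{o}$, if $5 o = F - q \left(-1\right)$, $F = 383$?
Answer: $\frac{115}{8818} \approx 0.013042$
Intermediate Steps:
$H{\left(M \right)} = -4 + 9 M$ ($H{\left(M \right)} = 3 - \left(- 9 M + 7\right) = 3 - \left(7 - 9 M\right) = 3 + \left(-7 + 9 M\right) = -4 + 9 M$)
$q = \frac{9}{23}$ ($q = \frac{\left(-4 + 9 \left(-6\right)\right) + 13}{-85 - 30} = \frac{\left(-4 - 54\right) + 13}{-115} = \left(-58 + 13\right) \left(- \frac{1}{115}\right) = \left(-45\right) \left(- \frac{1}{115}\right) = \frac{9}{23} \approx 0.3913$)
$o = \frac{8818}{115}$ ($o = \frac{383 - \frac{9}{23} \left(-1\right)}{5} = \frac{383 - - \frac{9}{23}}{5} = \frac{383 + \frac{9}{23}}{5} = \frac{1}{5} \cdot \frac{8818}{23} = \frac{8818}{115} \approx 76.678$)
$\frac{1}{o} = \frac{1}{\frac{8818}{115}} = \frac{115}{8818}$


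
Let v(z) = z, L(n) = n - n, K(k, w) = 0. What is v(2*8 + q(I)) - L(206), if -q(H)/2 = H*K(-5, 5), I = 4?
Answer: 16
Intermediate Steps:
q(H) = 0 (q(H) = -2*H*0 = -2*0 = 0)
L(n) = 0
v(2*8 + q(I)) - L(206) = (2*8 + 0) - 1*0 = (16 + 0) + 0 = 16 + 0 = 16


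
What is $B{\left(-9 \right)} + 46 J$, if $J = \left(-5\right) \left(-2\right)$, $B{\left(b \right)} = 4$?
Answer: $464$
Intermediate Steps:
$J = 10$
$B{\left(-9 \right)} + 46 J = 4 + 46 \cdot 10 = 4 + 460 = 464$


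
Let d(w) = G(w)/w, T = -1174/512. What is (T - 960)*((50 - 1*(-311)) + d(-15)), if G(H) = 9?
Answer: -221958647/640 ≈ -3.4681e+5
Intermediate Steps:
T = -587/256 (T = -1174*1/512 = -587/256 ≈ -2.2930)
d(w) = 9/w
(T - 960)*((50 - 1*(-311)) + d(-15)) = (-587/256 - 960)*((50 - 1*(-311)) + 9/(-15)) = -246347*((50 + 311) + 9*(-1/15))/256 = -246347*(361 - ⅗)/256 = -246347/256*1802/5 = -221958647/640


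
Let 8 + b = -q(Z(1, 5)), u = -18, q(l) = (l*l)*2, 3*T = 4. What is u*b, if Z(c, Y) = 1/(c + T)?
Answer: 7380/49 ≈ 150.61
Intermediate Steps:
T = 4/3 (T = (⅓)*4 = 4/3 ≈ 1.3333)
Z(c, Y) = 1/(4/3 + c) (Z(c, Y) = 1/(c + 4/3) = 1/(4/3 + c))
q(l) = 2*l² (q(l) = l²*2 = 2*l²)
b = -410/49 (b = -8 - 2*(3/(4 + 3*1))² = -8 - 2*(3/(4 + 3))² = -8 - 2*(3/7)² = -8 - 2*9/49 = -8 - 1*18/49 = -8 - 18/49 = -410/49 ≈ -8.3673)
u*b = -18*(-410/49) = 7380/49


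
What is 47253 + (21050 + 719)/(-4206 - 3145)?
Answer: 347335034/7351 ≈ 47250.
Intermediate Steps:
47253 + (21050 + 719)/(-4206 - 3145) = 47253 + 21769/(-7351) = 47253 + 21769*(-1/7351) = 47253 - 21769/7351 = 347335034/7351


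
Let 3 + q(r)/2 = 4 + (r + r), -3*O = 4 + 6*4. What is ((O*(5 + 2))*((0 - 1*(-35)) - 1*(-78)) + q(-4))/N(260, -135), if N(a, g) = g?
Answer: 4438/81 ≈ 54.790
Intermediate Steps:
O = -28/3 (O = -(4 + 6*4)/3 = -(4 + 24)/3 = -1/3*28 = -28/3 ≈ -9.3333)
q(r) = 2 + 4*r (q(r) = -6 + 2*(4 + (r + r)) = -6 + 2*(4 + 2*r) = -6 + (8 + 4*r) = 2 + 4*r)
((O*(5 + 2))*((0 - 1*(-35)) - 1*(-78)) + q(-4))/N(260, -135) = ((-28*(5 + 2)/3)*((0 - 1*(-35)) - 1*(-78)) + (2 + 4*(-4)))/(-135) = ((-28/3*7)*((0 + 35) + 78) + (2 - 16))*(-1/135) = (-196*(35 + 78)/3 - 14)*(-1/135) = (-196/3*113 - 14)*(-1/135) = (-22148/3 - 14)*(-1/135) = -22190/3*(-1/135) = 4438/81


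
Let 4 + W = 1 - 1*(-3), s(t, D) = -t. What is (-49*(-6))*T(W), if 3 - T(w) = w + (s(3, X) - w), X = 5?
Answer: 1764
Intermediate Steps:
W = 0 (W = -4 + (1 - 1*(-3)) = -4 + (1 + 3) = -4 + 4 = 0)
T(w) = 6 (T(w) = 3 - (w + (-1*3 - w)) = 3 - (w + (-3 - w)) = 3 - 1*(-3) = 3 + 3 = 6)
(-49*(-6))*T(W) = -49*(-6)*6 = 294*6 = 1764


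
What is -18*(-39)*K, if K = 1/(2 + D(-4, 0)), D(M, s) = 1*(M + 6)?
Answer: 351/2 ≈ 175.50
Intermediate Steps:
D(M, s) = 6 + M (D(M, s) = 1*(6 + M) = 6 + M)
K = 1/4 (K = 1/(2 + (6 - 4)) = 1/(2 + 2) = 1/4 ≈ 0.25000)
-18*(-39)*K = -18*(-39)/4 = -(-702)/4 = -1*(-351/2) = 351/2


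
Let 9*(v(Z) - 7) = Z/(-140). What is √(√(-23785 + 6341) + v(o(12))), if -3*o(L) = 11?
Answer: √(2779455 + 5556600*I*√89)/630 ≈ 8.3446 + 7.9139*I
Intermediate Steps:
o(L) = -11/3 (o(L) = -⅓*11 = -11/3)
v(Z) = 7 - Z/1260 (v(Z) = 7 + (Z/(-140))/9 = 7 + (Z*(-1/140))/9 = 7 + (-Z/140)/9 = 7 - Z/1260)
√(√(-23785 + 6341) + v(o(12))) = √(√(-23785 + 6341) + (7 - 1/1260*(-11/3))) = √(√(-17444) + (7 + 11/3780)) = √(14*I*√89 + 26471/3780) = √(26471/3780 + 14*I*√89)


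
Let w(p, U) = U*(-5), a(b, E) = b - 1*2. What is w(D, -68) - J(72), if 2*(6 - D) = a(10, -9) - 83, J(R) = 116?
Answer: 224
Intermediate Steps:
a(b, E) = -2 + b (a(b, E) = b - 2 = -2 + b)
D = 87/2 (D = 6 - ((-2 + 10) - 83)/2 = 6 - (8 - 83)/2 = 6 - 1/2*(-75) = 6 + 75/2 = 87/2 ≈ 43.500)
w(p, U) = -5*U
w(D, -68) - J(72) = -5*(-68) - 1*116 = 340 - 116 = 224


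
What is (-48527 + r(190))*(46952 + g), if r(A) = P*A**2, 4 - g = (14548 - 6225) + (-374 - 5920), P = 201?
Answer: 323814632171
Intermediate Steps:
g = -2025 (g = 4 - ((14548 - 6225) + (-374 - 5920)) = 4 - (8323 - 6294) = 4 - 1*2029 = 4 - 2029 = -2025)
r(A) = 201*A**2
(-48527 + r(190))*(46952 + g) = (-48527 + 201*190**2)*(46952 - 2025) = (-48527 + 201*36100)*44927 = (-48527 + 7256100)*44927 = 7207573*44927 = 323814632171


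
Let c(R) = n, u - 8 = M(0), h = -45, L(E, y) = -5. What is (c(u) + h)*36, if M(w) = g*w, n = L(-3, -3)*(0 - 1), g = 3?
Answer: -1440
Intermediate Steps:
n = 5 (n = -5*(0 - 1) = -5*(-1) = 5)
M(w) = 3*w
u = 8 (u = 8 + 3*0 = 8 + 0 = 8)
c(R) = 5
(c(u) + h)*36 = (5 - 45)*36 = -40*36 = -1440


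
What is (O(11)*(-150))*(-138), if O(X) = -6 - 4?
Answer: -207000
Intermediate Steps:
O(X) = -10
(O(11)*(-150))*(-138) = -10*(-150)*(-138) = 1500*(-138) = -207000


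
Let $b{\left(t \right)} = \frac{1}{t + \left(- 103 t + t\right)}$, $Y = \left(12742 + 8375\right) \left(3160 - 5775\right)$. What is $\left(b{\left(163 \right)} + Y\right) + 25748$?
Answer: $- \frac{908678692842}{16463} \approx -5.5195 \cdot 10^{7}$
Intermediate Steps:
$Y = -55220955$ ($Y = 21117 \left(-2615\right) = -55220955$)
$b{\left(t \right)} = - \frac{1}{101 t}$ ($b{\left(t \right)} = \frac{1}{t - 102 t} = \frac{1}{\left(-101\right) t} = - \frac{1}{101 t}$)
$\left(b{\left(163 \right)} + Y\right) + 25748 = \left(- \frac{1}{101 \cdot 163} - 55220955\right) + 25748 = \left(\left(- \frac{1}{101}\right) \frac{1}{163} - 55220955\right) + 25748 = \left(- \frac{1}{16463} - 55220955\right) + 25748 = - \frac{909102582166}{16463} + 25748 = - \frac{908678692842}{16463}$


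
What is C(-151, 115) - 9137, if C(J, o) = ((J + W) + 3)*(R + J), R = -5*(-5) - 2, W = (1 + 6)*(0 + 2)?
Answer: 8015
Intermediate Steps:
W = 14 (W = 7*2 = 14)
R = 23 (R = 25 - 2 = 23)
C(J, o) = (17 + J)*(23 + J) (C(J, o) = ((J + 14) + 3)*(23 + J) = ((14 + J) + 3)*(23 + J) = (17 + J)*(23 + J))
C(-151, 115) - 9137 = (391 + (-151)² + 40*(-151)) - 9137 = (391 + 22801 - 6040) - 9137 = 17152 - 9137 = 8015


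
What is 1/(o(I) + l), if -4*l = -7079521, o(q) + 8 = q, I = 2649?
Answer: 4/7090085 ≈ 5.6417e-7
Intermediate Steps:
o(q) = -8 + q
l = 7079521/4 (l = -¼*(-7079521) = 7079521/4 ≈ 1.7699e+6)
1/(o(I) + l) = 1/((-8 + 2649) + 7079521/4) = 1/(2641 + 7079521/4) = 1/(7090085/4) = 4/7090085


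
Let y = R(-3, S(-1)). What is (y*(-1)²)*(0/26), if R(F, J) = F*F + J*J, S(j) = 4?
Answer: 0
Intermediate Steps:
R(F, J) = F² + J²
y = 25 (y = (-3)² + 4² = 9 + 16 = 25)
(y*(-1)²)*(0/26) = (25*(-1)²)*(0/26) = (25*1)*(0*(1/26)) = 25*0 = 0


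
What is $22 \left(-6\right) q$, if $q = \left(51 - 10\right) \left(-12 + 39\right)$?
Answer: $-146124$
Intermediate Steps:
$q = 1107$ ($q = 41 \cdot 27 = 1107$)
$22 \left(-6\right) q = 22 \left(-6\right) 1107 = \left(-132\right) 1107 = -146124$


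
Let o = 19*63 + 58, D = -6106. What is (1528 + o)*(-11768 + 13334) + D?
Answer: 4352072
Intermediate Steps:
o = 1255 (o = 1197 + 58 = 1255)
(1528 + o)*(-11768 + 13334) + D = (1528 + 1255)*(-11768 + 13334) - 6106 = 2783*1566 - 6106 = 4358178 - 6106 = 4352072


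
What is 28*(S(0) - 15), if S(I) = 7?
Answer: -224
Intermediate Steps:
28*(S(0) - 15) = 28*(7 - 15) = 28*(-8) = -224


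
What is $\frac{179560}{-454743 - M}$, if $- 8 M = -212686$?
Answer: $- \frac{143648}{385063} \approx -0.37305$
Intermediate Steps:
$M = \frac{106343}{4}$ ($M = \left(- \frac{1}{8}\right) \left(-212686\right) = \frac{106343}{4} \approx 26586.0$)
$\frac{179560}{-454743 - M} = \frac{179560}{-454743 - \frac{106343}{4}} = \frac{179560}{- \frac{1925315}{4}} = 179560 \left(- \frac{4}{1925315}\right) = - \frac{143648}{385063}$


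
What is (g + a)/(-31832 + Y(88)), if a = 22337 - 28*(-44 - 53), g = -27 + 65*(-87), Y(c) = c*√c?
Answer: -25692403/42191448 - 71027*√22/21095724 ≈ -0.62474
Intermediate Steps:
Y(c) = c^(3/2)
g = -5682 (g = -27 - 5655 = -5682)
a = 25053 (a = 22337 - 28*(-97) = 22337 - 1*(-2716) = 22337 + 2716 = 25053)
(g + a)/(-31832 + Y(88)) = (-5682 + 25053)/(-31832 + 88^(3/2)) = 19371/(-31832 + 176*√22)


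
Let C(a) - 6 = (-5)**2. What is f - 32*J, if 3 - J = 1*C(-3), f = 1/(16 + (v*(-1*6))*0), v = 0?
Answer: 14337/16 ≈ 896.06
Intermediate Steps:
C(a) = 31 (C(a) = 6 + (-5)**2 = 6 + 25 = 31)
f = 1/16 (f = 1/(16 + (0*(-1*6))*0) = 1/(16 + (0*(-6))*0) = 1/(16 + 0*0) = 1/(16 + 0) = 1/16 ≈ 0.062500)
J = -28 (J = 3 - 31 = -28)
f - 32*J = 1/16 - 32*(-28) = 1/16 + 896 = 14337/16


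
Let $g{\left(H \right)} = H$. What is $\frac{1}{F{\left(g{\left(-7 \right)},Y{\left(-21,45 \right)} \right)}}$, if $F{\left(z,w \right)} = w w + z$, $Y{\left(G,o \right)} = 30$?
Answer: $\frac{1}{893} \approx 0.0011198$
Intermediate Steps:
$F{\left(z,w \right)} = z + w^{2}$ ($F{\left(z,w \right)} = w^{2} + z = z + w^{2}$)
$\frac{1}{F{\left(g{\left(-7 \right)},Y{\left(-21,45 \right)} \right)}} = \frac{1}{-7 + 30^{2}} = \frac{1}{-7 + 900} = \frac{1}{893}$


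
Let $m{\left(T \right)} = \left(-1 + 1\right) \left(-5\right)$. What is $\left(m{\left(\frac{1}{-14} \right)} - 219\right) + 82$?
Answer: $-137$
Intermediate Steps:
$m{\left(T \right)} = 0$ ($m{\left(T \right)} = 0 \left(-5\right) = 0$)
$\left(m{\left(\frac{1}{-14} \right)} - 219\right) + 82 = \left(0 - 219\right) + 82 = -219 + 82 = -137$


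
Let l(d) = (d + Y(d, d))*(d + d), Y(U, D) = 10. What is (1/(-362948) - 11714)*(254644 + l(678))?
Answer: -1262262224983589/90737 ≈ -1.3911e+10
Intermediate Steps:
l(d) = 2*d*(10 + d) (l(d) = (d + 10)*(d + d) = (10 + d)*(2*d) = 2*d*(10 + d))
(1/(-362948) - 11714)*(254644 + l(678)) = (1/(-362948) - 11714)*(254644 + 2*678*(10 + 678)) = (-1/362948 - 11714)*(254644 + 2*678*688) = -4251572873*(254644 + 932928)/362948 = -4251572873/362948*1187572 = -1262262224983589/90737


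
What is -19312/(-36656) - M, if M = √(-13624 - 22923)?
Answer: 1207/2291 - I*√36547 ≈ 0.52684 - 191.17*I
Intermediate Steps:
M = I*√36547 (M = √(-36547) = I*√36547 ≈ 191.17*I)
-19312/(-36656) - M = -19312/(-36656) - I*√36547 = -19312*(-1/36656) - I*√36547 = 1207/2291 - I*√36547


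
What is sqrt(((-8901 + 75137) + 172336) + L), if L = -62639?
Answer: sqrt(175933) ≈ 419.44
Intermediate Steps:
sqrt(((-8901 + 75137) + 172336) + L) = sqrt(((-8901 + 75137) + 172336) - 62639) = sqrt((66236 + 172336) - 62639) = sqrt(238572 - 62639) = sqrt(175933)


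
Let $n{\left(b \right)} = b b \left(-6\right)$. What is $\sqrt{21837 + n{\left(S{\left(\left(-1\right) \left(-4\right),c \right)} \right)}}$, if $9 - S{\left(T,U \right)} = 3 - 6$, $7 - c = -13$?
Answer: $\sqrt{20973} \approx 144.82$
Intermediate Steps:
$c = 20$ ($c = 7 - -13 = 7 + 13 = 20$)
$S{\left(T,U \right)} = 12$ ($S{\left(T,U \right)} = 9 - \left(3 - 6\right) = 9 - -3 = 9 + 3 = 12$)
$n{\left(b \right)} = - 6 b^{2}$ ($n{\left(b \right)} = b^{2} \left(-6\right) = - 6 b^{2}$)
$\sqrt{21837 + n{\left(S{\left(\left(-1\right) \left(-4\right),c \right)} \right)}} = \sqrt{21837 - 6 \cdot 12^{2}} = \sqrt{21837 - 864} = \sqrt{20973}$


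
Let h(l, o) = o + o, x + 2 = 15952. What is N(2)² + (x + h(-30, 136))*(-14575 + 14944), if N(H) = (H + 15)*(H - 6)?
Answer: 5990542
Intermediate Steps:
x = 15950 (x = -2 + 15952 = 15950)
h(l, o) = 2*o
N(H) = (-6 + H)*(15 + H) (N(H) = (15 + H)*(-6 + H) = (-6 + H)*(15 + H))
N(2)² + (x + h(-30, 136))*(-14575 + 14944) = (-90 + 2² + 9*2)² + (15950 + 2*136)*(-14575 + 14944) = (-90 + 4 + 18)² + (15950 + 272)*369 = (-68)² + 16222*369 = 4624 + 5985918 = 5990542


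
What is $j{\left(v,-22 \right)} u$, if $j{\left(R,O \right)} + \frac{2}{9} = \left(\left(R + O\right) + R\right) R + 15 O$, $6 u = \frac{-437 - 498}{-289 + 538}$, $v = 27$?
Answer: $- \frac{2245870}{6723} \approx -334.06$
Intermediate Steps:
$u = - \frac{935}{1494}$ ($u = \frac{\left(-437 - 498\right) \frac{1}{-289 + 538}}{6} = \frac{\left(-935\right) \frac{1}{249}}{6} = \frac{1}{6} \left(- \frac{935}{249}\right) = - \frac{935}{1494} \approx -0.62584$)
$j{\left(R,O \right)} = - \frac{2}{9} + 15 O + R \left(O + 2 R\right)$ ($j{\left(R,O \right)} = - \frac{2}{9} + \left(\left(\left(R + O\right) + R\right) R + 15 O\right) = - \frac{2}{9} + \left(\left(\left(O + R\right) + R\right) R + 15 O\right) = - \frac{2}{9} + \left(\left(O + 2 R\right) R + 15 O\right) = - \frac{2}{9} + \left(R \left(O + 2 R\right) + 15 O\right) = - \frac{2}{9} + \left(15 O + R \left(O + 2 R\right)\right) = - \frac{2}{9} + 15 O + R \left(O + 2 R\right)$)
$j{\left(v,-22 \right)} u = \left(- \frac{2}{9} + 2 \cdot 27^{2} + 15 \left(-22\right) - 594\right) \left(- \frac{935}{1494}\right) = \left(- \frac{2}{9} + 2 \cdot 729 - 330 - 594\right) \left(- \frac{935}{1494}\right) = \left(- \frac{2}{9} + 1458 - 330 - 594\right) \left(- \frac{935}{1494}\right) = \frac{4804}{9} \left(- \frac{935}{1494}\right) = - \frac{2245870}{6723}$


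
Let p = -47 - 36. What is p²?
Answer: 6889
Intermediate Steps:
p = -83
p² = (-83)² = 6889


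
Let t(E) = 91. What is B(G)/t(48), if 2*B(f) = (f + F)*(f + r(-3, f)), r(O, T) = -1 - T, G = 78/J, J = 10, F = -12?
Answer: 3/130 ≈ 0.023077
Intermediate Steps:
G = 39/5 (G = 78/10 = 78*(⅒) = 39/5 ≈ 7.8000)
B(f) = 6 - f/2 (B(f) = ((f - 12)*(f + (-1 - f)))/2 = ((-12 + f)*(-1))/2 = (12 - f)/2 = 6 - f/2)
B(G)/t(48) = (6 - ½*39/5)/91 = (6 - 39/10)*(1/91) = (21/10)*(1/91) = 3/130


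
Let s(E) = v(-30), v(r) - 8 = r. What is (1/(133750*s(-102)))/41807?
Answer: -1/123017097500 ≈ -8.1290e-12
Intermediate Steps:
v(r) = 8 + r
s(E) = -22 (s(E) = 8 - 30 = -22)
(1/(133750*s(-102)))/41807 = (1/(133750*(-22)))/41807 = ((1/133750)*(-1/22))*(1/41807) = -1/2942500*1/41807 = -1/123017097500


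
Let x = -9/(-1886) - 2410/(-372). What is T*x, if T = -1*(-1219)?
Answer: 30134528/3813 ≈ 7903.1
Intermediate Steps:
T = 1219
x = 568576/87699 (x = -9*(-1/1886) - 2410*(-1/372) = 9/1886 + 1205/186 = 568576/87699 ≈ 6.4833)
T*x = 1219*(568576/87699) = 30134528/3813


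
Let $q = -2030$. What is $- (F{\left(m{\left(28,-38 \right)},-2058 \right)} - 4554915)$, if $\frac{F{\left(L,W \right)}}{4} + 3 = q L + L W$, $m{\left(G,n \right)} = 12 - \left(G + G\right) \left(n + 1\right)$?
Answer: $38632495$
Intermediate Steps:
$m{\left(G,n \right)} = 12 - 2 G \left(1 + n\right)$
$F{\left(L,W \right)} = -12 - 8120 L + 4 L W$ ($F{\left(L,W \right)} = -12 + 4 \left(- 2030 L + L W\right) = -12 + \left(- 8120 L + 4 L W\right) = -12 - 8120 L + 4 L W$)
$- (F{\left(m{\left(28,-38 \right)},-2058 \right)} - 4554915) = - (\left(-12 - 8120 \left(12 - 56 - 56 \left(-38\right)\right) + 4 \left(12 - 56 - 56 \left(-38\right)\right) \left(-2058\right)\right) - 4554915) = - (\left(-12 - 8120 \left(12 - 56 + 2128\right) + 4 \left(12 - 56 + 2128\right) \left(-2058\right)\right) - 4554915) = - (\left(-12 - 16922080 + 4 \cdot 2084 \left(-2058\right)\right) - 4554915) = - (\left(-12 - 16922080 - 17155488\right) - 4554915) = - (-34077580 - 4554915) = \left(-1\right) \left(-38632495\right) = 38632495$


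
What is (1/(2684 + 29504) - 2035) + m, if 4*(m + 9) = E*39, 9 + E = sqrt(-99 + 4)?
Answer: -17154192/8047 + 39*I*sqrt(95)/4 ≈ -2131.8 + 95.031*I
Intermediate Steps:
E = -9 + I*sqrt(95) (E = -9 + sqrt(-99 + 4) = -9 + sqrt(-95) = -9 + I*sqrt(95) ≈ -9.0 + 9.7468*I)
m = -387/4 + 39*I*sqrt(95)/4 (m = -9 + ((-9 + I*sqrt(95))*39)/4 = -9 + (-351 + 39*I*sqrt(95))/4 = -9 + (-351/4 + 39*I*sqrt(95)/4) = -387/4 + 39*I*sqrt(95)/4 ≈ -96.75 + 95.031*I)
(1/(2684 + 29504) - 2035) + m = (1/(2684 + 29504) - 2035) + (-387/4 + 39*I*sqrt(95)/4) = (1/32188 - 2035) + (-387/4 + 39*I*sqrt(95)/4) = -65502579/32188 + (-387/4 + 39*I*sqrt(95)/4) = -17154192/8047 + 39*I*sqrt(95)/4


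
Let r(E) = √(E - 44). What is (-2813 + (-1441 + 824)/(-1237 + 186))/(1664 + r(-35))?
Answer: -4918527744/2910192725 + 2955846*I*√79/2910192725 ≈ -1.6901 + 0.0090276*I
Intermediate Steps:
r(E) = √(-44 + E)
(-2813 + (-1441 + 824)/(-1237 + 186))/(1664 + r(-35)) = (-2813 + (-1441 + 824)/(-1237 + 186))/(1664 + √(-44 - 35)) = (-2813 - 617/(-1051))/(1664 + √(-79)) = (-2813 - 617*(-1/1051))/(1664 + I*√79) = (-2813 + 617/1051)/(1664 + I*√79) = -2955846/(1051*(1664 + I*√79))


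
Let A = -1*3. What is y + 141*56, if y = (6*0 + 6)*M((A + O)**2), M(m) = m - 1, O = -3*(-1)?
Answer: 7890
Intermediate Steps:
O = 3
A = -3
M(m) = -1 + m
y = -6 (y = (6*0 + 6)*(-1 + (-3 + 3)**2) = (0 + 6)*(-1 + 0**2) = 6*(-1 + 0) = 6*(-1) = -6)
y + 141*56 = -6 + 141*56 = -6 + 7896 = 7890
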